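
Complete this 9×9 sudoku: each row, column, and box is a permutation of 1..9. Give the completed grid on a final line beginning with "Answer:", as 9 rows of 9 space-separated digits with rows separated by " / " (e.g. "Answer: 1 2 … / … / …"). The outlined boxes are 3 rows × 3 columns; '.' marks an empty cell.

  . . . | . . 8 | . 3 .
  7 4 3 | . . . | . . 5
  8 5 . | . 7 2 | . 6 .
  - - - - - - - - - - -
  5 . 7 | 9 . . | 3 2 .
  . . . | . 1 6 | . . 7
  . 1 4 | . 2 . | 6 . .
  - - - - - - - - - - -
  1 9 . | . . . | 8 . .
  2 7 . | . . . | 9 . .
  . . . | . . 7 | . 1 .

Step 1. [r3c4∈{1,3,4}] in row 3, 3 fits only at r3c4, so r3c4=3.
Step 2. [r9c5∈{3,4,5,6,8,9}] row 9 places 9 nowhere but r9c5. So r9c5=9.
Step 3. [r2c5∈{6}] r2c5 has the single candidate 6, so r2c5=6.
Step 4. [r9c1∈{3,4,6}] r9c1 is the only open cell in col 1 admitting 4 ⇒ r9c1=4.
Step 5. [r4c6∈{4}] only 4 remains possible at r4c6. So r4c6=4.
Step 6. [r4c5∈{8}] r4c5 is down to just 8 ⇒ r4c5=8.
Step 7. [r5c4∈{5}] nothing but 5 survives at r5c4, so r5c4=5.
Step 8. [r9c2∈{3,6,8}] box 7 places 3 nowhere but r9c2 ⇒ r9c2=3.
Step 9. [r2c7∈{1,2}] r2c7 is the only open cell in row 2 admitting 2. So r2c7=2.
Step 10. [r6c8∈{5,8,9}] across row 6, 5 lands solely at r6c8, so r6c8=5.
Step 11. [r8c8∈{4}] only 4 remains possible at r8c8 ⇒ r8c8=4.
Step 12. [r2c4∈{1}] r2c4 has the single candidate 1 ⇒ r2c4=1.
Step 13. [r1c4∈{4}] nothing but 4 survives at r1c4, so r1c4=4.
Step 14. [r1c1∈{6,9}] col 1 places 6 nowhere but r1c1. So r1c1=6.
Step 15. [r6c6∈{3}] only 3 remains possible at r6c6 ⇒ r6c6=3.
Step 16. [r7c6∈{5}] r7c6's peers cover all but 5 ⇒ r7c6=5.
Step 17. [r7c3∈{6}] nothing but 6 survives at r7c3 ⇒ r7c3=6.
Step 18. [r3c9∈{1,4,9}] r3c9 is the only open cell in col 9 admitting 4 ⇒ r3c9=4.
Step 19. [r6c1∈{9}] nothing but 9 survives at r6c1 ⇒ r6c1=9.
Step 20. [r3c7∈{1}] r3c7's peers cover all but 1. So r3c7=1.
Step 21. [r5c2∈{2,8}] col 2 places 8 nowhere but r5c2, so r5c2=8.
Step 22. [r8c5∈{3}] r8c5 has the single candidate 3 ⇒ r8c5=3.
Step 23. [r8c3∈{5,8}] 5 has one home in row 8: r8c3 ⇒ r8c3=5.
Step 24. [r1c9∈{9}] r1c9's peers cover all but 9 ⇒ r1c9=9.
Step 25. [r8c9∈{6}] r8c9's peers cover all but 6. So r8c9=6.
Step 26. [r7c4∈{2}] r7c4 has the single candidate 2. So r7c4=2.
Step 27. [r8c4∈{8}] only 8 remains possible at r8c4. So r8c4=8.
Step 28. [r1c3∈{1,2}] in row 1, 1 fits only at r1c3, so r1c3=1.
Step 29. [r2c8∈{8}] r2c8's peers cover all but 8. So r2c8=8.
Step 30. [r1c2∈{2}] only 2 remains possible at r1c2. So r1c2=2.
Step 31. [r5c1∈{3}] r5c1 is down to just 3 ⇒ r5c1=3.
Step 32. [r6c4∈{7}] only 7 remains possible at r6c4, so r6c4=7.
Step 33. [r8c6∈{1}] r8c6's peers cover all but 1. So r8c6=1.
Step 34. [r9c9∈{2}] r9c9's peers cover all but 2. So r9c9=2.
Step 35. [r9c4∈{6}] r9c4's peers cover all but 6 ⇒ r9c4=6.
Step 36. [r5c8∈{9}] r5c8 has the single candidate 9, so r5c8=9.
Step 37. [r9c7∈{5}] r9c7 has the single candidate 5, so r9c7=5.
Step 38. [r7c5∈{4}] r7c5 has the single candidate 4. So r7c5=4.
Step 39. [r3c3∈{9}] r3c3 has the single candidate 9. So r3c3=9.
Step 40. [r7c8∈{7}] r7c8 is down to just 7. So r7c8=7.
Step 41. [r1c5∈{5}] r1c5 is down to just 5 ⇒ r1c5=5.
Step 42. [r4c2∈{6}] r4c2 is down to just 6. So r4c2=6.
Step 43. [r5c3∈{2}] nothing but 2 survives at r5c3. So r5c3=2.
Step 44. [r1c7∈{7}] r1c7 has the single candidate 7 ⇒ r1c7=7.
Step 45. [r9c3∈{8}] nothing but 8 survives at r9c3. So r9c3=8.
Step 46. [r4c9∈{1}] r4c9 has the single candidate 1, so r4c9=1.
Step 47. [r2c6∈{9}] r2c6's peers cover all but 9 ⇒ r2c6=9.
Step 48. [r5c7∈{4}] r5c7's peers cover all but 4, so r5c7=4.
Step 49. [r7c9∈{3}] nothing but 3 survives at r7c9. So r7c9=3.
Step 50. [r6c9∈{8}] r6c9 is down to just 8 ⇒ r6c9=8.

Answer: 6 2 1 4 5 8 7 3 9 / 7 4 3 1 6 9 2 8 5 / 8 5 9 3 7 2 1 6 4 / 5 6 7 9 8 4 3 2 1 / 3 8 2 5 1 6 4 9 7 / 9 1 4 7 2 3 6 5 8 / 1 9 6 2 4 5 8 7 3 / 2 7 5 8 3 1 9 4 6 / 4 3 8 6 9 7 5 1 2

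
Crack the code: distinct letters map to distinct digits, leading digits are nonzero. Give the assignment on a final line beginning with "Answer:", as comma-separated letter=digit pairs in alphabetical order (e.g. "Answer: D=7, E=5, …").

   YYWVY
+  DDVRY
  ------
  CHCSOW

Step 1. [col 1: Y + Y ≡ W (mod 10)] Y=5 is one option consistent with column 1 (Y + Y ≡ W (mod 10), carry-in 0) — take it ⇒ Y=5.
Step 2. [col 1: Y + Y ≡ W (mod 10)] column 1 reads Y+Y+carry(0)=W with Y=5; with digits 5 already taken and all letters distinct, the only value for W is 0, so W=0.
Step 3. [col 2: V + R ≡ O (mod 10)] no forcing yet in column 2 (carry-in 1); R=4 is free and consistent — try it. So R=4.
Step 4. [col 2: V + R ≡ O (mod 10)] V=8 is one option consistent with column 2 (V + R ≡ O (mod 10), carry-in 1) — take it. So V=8.
Step 5. [col 2: V + R ≡ O (mod 10)] column 2 reads V+R+carry(1)=O with V=8, R=4; with digits 0,4,5,8 already taken and all letters distinct, the only value for O is 3 ⇒ O=3.
Step 6. [C] C is the leading digit of a 6-digit sum of two 5-digit numbers; the final carry is exactly 1 ⇒ C=1.
Step 7. [col 3: W + V ≡ S (mod 10)] in column 3 we have W+V≡S with carry-in 1; given W=0, V=8 and digits 0,1,3,4,5,8 already taken and all letters distinct, that pins S to 9. So S=9.
Step 8. [col 4: Y + D ≡ C (mod 10)] column 4 reads Y+D+carry(0)=C with Y=5, C=1; with digits 0,1,3,4,5,8,9 already taken and all letters distinct, the only value for D is 6 ⇒ D=6.
Step 9. [col 5: Y + D ≡ H (mod 10)] from column 5 (Y=5, D=6, carry-in 1, digits 0,1,3,4,5,6,8,9 already taken and all letters distinct): H must equal 2 ⇒ H=2.

Answer: C=1, D=6, H=2, O=3, R=4, S=9, V=8, W=0, Y=5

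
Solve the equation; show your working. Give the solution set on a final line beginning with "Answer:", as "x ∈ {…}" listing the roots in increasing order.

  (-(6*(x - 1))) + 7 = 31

Step 1. [(-(6*(x - 1))) + 7 = 31] subtract 7: x sits inside (… + 7), so sub: -(6*(x - 1)) = 24.
Step 2. [-(6*(x - 1)) = 24] flip signs both sides. So neg: 6*(x - 1) = -24.
Step 3. [6*(x - 1) = -24] leading coefficient 6: divide by 6, so div: x - 1 = -4.
Step 4. [x - 1 = -4] add 1: x sits inside (… - 1). So sub: x = -3.

Answer: x ∈ {-3}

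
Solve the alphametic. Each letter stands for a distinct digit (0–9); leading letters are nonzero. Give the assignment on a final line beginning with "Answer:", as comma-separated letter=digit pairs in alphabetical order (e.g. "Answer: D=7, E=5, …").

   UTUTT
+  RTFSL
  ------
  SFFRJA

Step 1. [col 1: T + L ≡ A (mod 10)] several values work for T in column 1 (T + L ≡ A (mod 10), carry-in 0); try T=2 ⇒ T=2.
Step 2. [col 1: T + L ≡ A (mod 10)] A=8 is one option consistent with column 1 (T + L ≡ A (mod 10), carry-in 0) — take it, so A=8.
Step 3. [col 1: T + L ≡ A (mod 10)] in column 1 we have T+L≡A with carry-in 0; given T=2, A=8 and digits 2,8 already taken and all letters distinct, that pins L to 6 ⇒ L=6.
Step 4. [col 2: T + S ≡ J (mod 10)] column 2 (T + S ≡ J (mod 10), carry-in 0) doesn't pin S yet; pick S=1 and continue, so S=1.
Step 5. [col 2: T + S ≡ J (mod 10)] from column 2 (T=2, S=1, carry-in 0, digits 1,2,6,8 already taken and all letters distinct): J must equal 3 ⇒ J=3.
Step 6. [col 3: U + F ≡ R (mod 10)] R=9 is one option consistent with column 3 (U + F ≡ R (mod 10), carry-in 0) — take it, so R=9.
Step 7. [col 3: U + F ≡ R (mod 10)] several values work for F in column 3 (U + F ≡ R (mod 10), carry-in 0); try F=4. So F=4.
Step 8. [col 3: U + F ≡ R (mod 10)] column 3 reads U+F+carry(0)=R with F=4, R=9; with digits 1,2,3,4,6,8,9 already taken and all letters distinct, the only value for U is 5. So U=5.

Answer: A=8, F=4, J=3, L=6, R=9, S=1, T=2, U=5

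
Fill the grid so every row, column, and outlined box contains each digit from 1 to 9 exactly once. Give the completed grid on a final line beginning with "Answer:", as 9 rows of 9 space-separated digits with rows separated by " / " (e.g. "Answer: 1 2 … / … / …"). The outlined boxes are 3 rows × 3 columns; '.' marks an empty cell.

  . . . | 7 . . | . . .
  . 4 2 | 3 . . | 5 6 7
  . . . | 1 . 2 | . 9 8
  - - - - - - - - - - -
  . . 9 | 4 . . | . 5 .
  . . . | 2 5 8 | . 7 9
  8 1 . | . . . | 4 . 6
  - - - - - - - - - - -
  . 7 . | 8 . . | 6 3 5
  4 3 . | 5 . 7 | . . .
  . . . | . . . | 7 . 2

Step 1. [r2c6∈{9}] r2c6 is down to just 9. So r2c6=9.
Step 2. [r5c2∈{6}] r5c2 is down to just 6 ⇒ r5c2=6.
Step 3. [r7c3∈{1}] only 1 remains possible at r7c3, so r7c3=1.
Step 4. [r8c9∈{1}] only 1 remains possible at r8c9 ⇒ r8c9=1.
Step 5. [r3c2∈{5}] r3c2's peers cover all but 5, so r3c2=5.
Step 6. [r9c4∈{6,9}] in col 4, 6 fits only at r9c4 ⇒ r9c4=6.
Step 7. [r5c1∈{3}] nothing but 3 survives at r5c1 ⇒ r5c1=3.
Step 8. [r3c5∈{4,6}] row 3 places 4 nowhere but r3c5, so r3c5=4.
Step 9. [r6c6∈{3}] r6c6 is down to just 3. So r6c6=3.
Step 10. [r4c7∈{1,2,3,8}] r4c7 is the only open cell in row 4 admitting 8. So r4c7=8.
Step 11. [r1c8∈{1,2,4}] in col 8, 1 fits only at r1c8. So r1c8=1.
Step 12. [r8c3∈{6,8}] in row 8, 6 fits only at r8c3, so r8c3=6.
Step 13. [r7c1∈{2,9}] 2 has one home in box 7: r7c1, so r7c1=2.
Step 14. [r7c5∈{9}] r7c5's peers cover all but 9, so r7c5=9.
Step 15. [r3c7∈{3}] r3c7 is down to just 3, so r3c7=3.
Step 16. [r4c1∈{7}] r4c1's peers cover all but 7. So r4c1=7.
Step 17. [r9c8∈{4,8}] across col 8, 4 lands solely at r9c8 ⇒ r9c8=4.
Step 18. [r9c6∈{1}] r9c6 is down to just 1. So r9c6=1.
Step 19. [r9c1∈{5,9}] across col 1, 5 lands solely at r9c1. So r9c1=5.
Step 20. [r9c3∈{8}] r9c3 has the single candidate 8. So r9c3=8.
Step 21. [r1c1∈{6,9}] 9 has one home in col 1: r1c1. So r1c1=9.
Step 22. [r4c6∈{6}] only 6 remains possible at r4c6, so r4c6=6.
Step 23. [r2c5∈{8}] nothing but 8 survives at r2c5. So r2c5=8.
Step 24. [r5c3∈{4}] r5c3's peers cover all but 4, so r5c3=4.
Step 25. [r5c7∈{1}] nothing but 1 survives at r5c7 ⇒ r5c7=1.
Step 26. [r8c8∈{8}] only 8 remains possible at r8c8, so r8c8=8.
Step 27. [r1c2∈{8}] r1c2's peers cover all but 8. So r1c2=8.
Step 28. [r9c5∈{3}] nothing but 3 survives at r9c5. So r9c5=3.
Step 29. [r3c3∈{7}] r3c3 is down to just 7. So r3c3=7.
Step 30. [r6c4∈{9}] r6c4's peers cover all but 9 ⇒ r6c4=9.
Step 31. [r8c5∈{2}] only 2 remains possible at r8c5, so r8c5=2.
Step 32. [r9c2∈{9}] r9c2 is down to just 9 ⇒ r9c2=9.
Step 33. [r1c7∈{2}] only 2 remains possible at r1c7. So r1c7=2.
Step 34. [r6c3∈{5}] only 5 remains possible at r6c3, so r6c3=5.
Step 35. [r4c2∈{2}] nothing but 2 survives at r4c2, so r4c2=2.
Step 36. [r7c6∈{4}] only 4 remains possible at r7c6 ⇒ r7c6=4.
Step 37. [r1c6∈{5}] r1c6 is down to just 5 ⇒ r1c6=5.
Step 38. [r1c3∈{3}] nothing but 3 survives at r1c3, so r1c3=3.
Step 39. [r1c9∈{4}] r1c9 has the single candidate 4. So r1c9=4.
Step 40. [r1c5∈{6}] nothing but 6 survives at r1c5. So r1c5=6.
Step 41. [r4c9∈{3}] r4c9 is down to just 3. So r4c9=3.
Step 42. [r4c5∈{1}] nothing but 1 survives at r4c5, so r4c5=1.
Step 43. [r6c8∈{2}] nothing but 2 survives at r6c8 ⇒ r6c8=2.
Step 44. [r2c1∈{1}] r2c1 is down to just 1. So r2c1=1.
Step 45. [r8c7∈{9}] r8c7 has the single candidate 9, so r8c7=9.
Step 46. [r3c1∈{6}] only 6 remains possible at r3c1. So r3c1=6.
Step 47. [r6c5∈{7}] only 7 remains possible at r6c5. So r6c5=7.

Answer: 9 8 3 7 6 5 2 1 4 / 1 4 2 3 8 9 5 6 7 / 6 5 7 1 4 2 3 9 8 / 7 2 9 4 1 6 8 5 3 / 3 6 4 2 5 8 1 7 9 / 8 1 5 9 7 3 4 2 6 / 2 7 1 8 9 4 6 3 5 / 4 3 6 5 2 7 9 8 1 / 5 9 8 6 3 1 7 4 2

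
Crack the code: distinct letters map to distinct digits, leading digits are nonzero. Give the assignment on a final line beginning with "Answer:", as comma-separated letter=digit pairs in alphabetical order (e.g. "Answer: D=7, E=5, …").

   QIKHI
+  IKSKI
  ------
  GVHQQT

Step 1. [col 1: I + I ≡ T (mod 10)] column 1 (I + I ≡ T (mod 10), carry-in 0) doesn't pin T yet; pick T=4 and continue. So T=4.
Step 2. [G] adding two 5-digit numbers gives at most 5+1 digits, and here it does — G is that final carry and must be 1. So G=1.
Step 3. [col 1: I + I ≡ T (mod 10)] several values work for I in column 1 (I + I ≡ T (mod 10), carry-in 0); try I=7, so I=7.
Step 4. [col 2: H + K ≡ Q (mod 10)] Q=8 is one option consistent with column 2 (H + K ≡ Q (mod 10), carry-in 1) — take it. So Q=8.
Step 5. [col 2: H + K ≡ Q (mod 10)] several values work for K in column 2 (H + K ≡ Q (mod 10), carry-in 1); try K=5 ⇒ K=5.
Step 6. [col 2: H + K ≡ Q (mod 10)] column 2: given K=5, Q=8, carry-in 1, and digits 1,4,5,7,8 already taken and all letters distinct, H+K≡Q (mod 10) forces H=2. So H=2.
Step 7. [col 3: K + S ≡ Q (mod 10)] in column 3 we have K+S≡Q with carry-in 0; given K=5, Q=8 and digits 1,2,4,5,7,8 already taken and all letters distinct, that pins S to 3. So S=3.
Step 8. [col 5: Q + I ≡ V (mod 10)] column 5: given Q=8, I=7, carry-in 1, and digits 1,2,3,4,5,7,8 already taken and all letters distinct, Q+I≡V (mod 10) forces V=6, so V=6.

Answer: G=1, H=2, I=7, K=5, Q=8, S=3, T=4, V=6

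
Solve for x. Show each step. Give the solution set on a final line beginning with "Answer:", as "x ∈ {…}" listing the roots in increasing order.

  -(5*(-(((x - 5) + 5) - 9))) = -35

Step 1. [-(5*(-(((x - 5) + 5) - 9))) = -35] flip signs both sides. So neg: 5*(-(((x - 5) + 5) - 9)) = 35.
Step 2. [5*(-(((x - 5) + 5) - 9)) = 35] divide by the outer 5, so div: -(((x - 5) + 5) - 9) = 7.
Step 3. [-(((x - 5) + 5) - 9) = 7] leading − — multiply by −1, so neg: ((x - 5) + 5) - 9 = -7.
Step 4. [((x - 5) + 5) - 9 = -7] the outer -9 inverts by adding 9 ⇒ sub: (x - 5) + 5 = 2.
Step 5. [(x - 5) + 5 = 2] +5 is outermost — subtract 5 both sides ⇒ sub: x - 5 = -3.
Step 6. [x - 5 = -3] 5 comes off first (add 5) ⇒ sub: x = 2.

Answer: x ∈ {2}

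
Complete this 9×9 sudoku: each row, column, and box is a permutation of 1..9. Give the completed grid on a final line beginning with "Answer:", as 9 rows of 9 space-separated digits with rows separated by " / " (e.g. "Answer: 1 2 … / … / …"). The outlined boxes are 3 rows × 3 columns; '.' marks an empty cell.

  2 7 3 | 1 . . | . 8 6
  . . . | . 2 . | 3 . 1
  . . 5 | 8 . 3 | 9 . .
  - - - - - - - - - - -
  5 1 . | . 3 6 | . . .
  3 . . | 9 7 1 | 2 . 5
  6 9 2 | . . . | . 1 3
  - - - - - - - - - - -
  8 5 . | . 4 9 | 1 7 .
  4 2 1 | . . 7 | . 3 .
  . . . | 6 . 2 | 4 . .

Step 1. [r4c3∈{4,7,8}] across box 4, 7 lands solely at r4c3, so r4c3=7.
Step 2. [r8c4∈{5}] only 5 remains possible at r8c4, so r8c4=5.
Step 3. [r6c6∈{4,5,8}] 8 has one home in col 6: r6c6, so r6c6=8.
Step 4. [r8c9∈{8,9}] r8c9 is the only open cell in row 8 admitting 9. So r8c9=9.
Step 5. [r9c9∈{8}] nothing but 8 survives at r9c9. So r9c9=8.
Step 6. [r4c9∈{4}] r4c9 has the single candidate 4 ⇒ r4c9=4.
Step 7. [r1c6∈{4,5}] r1c6 is the only open cell in row 1 admitting 4 ⇒ r1c6=4.
Step 8. [r2c1∈{9}] r2c1 is down to just 9 ⇒ r2c1=9.
Step 9. [r3c8∈{2,4}] r3c8 is the only open cell in col 8 admitting 2, so r3c8=2.
Step 10. [r3c2∈{4,6}] row 3 places 4 nowhere but r3c2. So r3c2=4.
Step 11. [r2c2∈{6,8}] col 2 places 6 nowhere but r2c2. So r2c2=6.
Step 12. [r2c6∈{5}] nothing but 5 survives at r2c6 ⇒ r2c6=5.
Step 13. [r5c3∈{4,8}] across row 5, 4 lands solely at r5c3. So r5c3=4.
Step 14. [r4c7∈{8}] nothing but 8 survives at r4c7, so r4c7=8.
Step 15. [r6c7∈{7}] only 7 remains possible at r6c7, so r6c7=7.
Step 16. [r9c3∈{9}] r9c3 has the single candidate 9 ⇒ r9c3=9.
Step 17. [r3c5∈{6}] r3c5 is down to just 6. So r3c5=6.
Step 18. [r4c8∈{9}] r4c8's peers cover all but 9. So r4c8=9.
Step 19. [r9c8∈{5}] only 5 remains possible at r9c8 ⇒ r9c8=5.
Step 20. [r2c4∈{7}] r2c4's peers cover all but 7, so r2c4=7.
Step 21. [r8c5∈{8}] nothing but 8 survives at r8c5. So r8c5=8.
Step 22. [r4c4∈{2}] nothing but 2 survives at r4c4. So r4c4=2.
Step 23. [r7c4∈{3}] r7c4 is down to just 3. So r7c4=3.
Step 24. [r5c8∈{6}] r5c8 has the single candidate 6, so r5c8=6.
Step 25. [r5c2∈{8}] r5c2 is down to just 8 ⇒ r5c2=8.
Step 26. [r6c4∈{4}] r6c4's peers cover all but 4 ⇒ r6c4=4.
Step 27. [r1c7∈{5}] only 5 remains possible at r1c7. So r1c7=5.
Step 28. [r2c8∈{4}] nothing but 4 survives at r2c8, so r2c8=4.
Step 29. [r7c3∈{6}] r7c3's peers cover all but 6. So r7c3=6.
Step 30. [r8c7∈{6}] r8c7's peers cover all but 6. So r8c7=6.
Step 31. [r7c9∈{2}] r7c9 has the single candidate 2. So r7c9=2.
Step 32. [r3c9∈{7}] r3c9 is down to just 7. So r3c9=7.
Step 33. [r2c3∈{8}] r2c3 has the single candidate 8, so r2c3=8.
Step 34. [r1c5∈{9}] r1c5 is down to just 9. So r1c5=9.
Step 35. [r3c1∈{1}] r3c1 has the single candidate 1. So r3c1=1.
Step 36. [r9c5∈{1}] r9c5's peers cover all but 1 ⇒ r9c5=1.
Step 37. [r6c5∈{5}] only 5 remains possible at r6c5. So r6c5=5.
Step 38. [r9c2∈{3}] only 3 remains possible at r9c2. So r9c2=3.
Step 39. [r9c1∈{7}] r9c1 is down to just 7, so r9c1=7.

Answer: 2 7 3 1 9 4 5 8 6 / 9 6 8 7 2 5 3 4 1 / 1 4 5 8 6 3 9 2 7 / 5 1 7 2 3 6 8 9 4 / 3 8 4 9 7 1 2 6 5 / 6 9 2 4 5 8 7 1 3 / 8 5 6 3 4 9 1 7 2 / 4 2 1 5 8 7 6 3 9 / 7 3 9 6 1 2 4 5 8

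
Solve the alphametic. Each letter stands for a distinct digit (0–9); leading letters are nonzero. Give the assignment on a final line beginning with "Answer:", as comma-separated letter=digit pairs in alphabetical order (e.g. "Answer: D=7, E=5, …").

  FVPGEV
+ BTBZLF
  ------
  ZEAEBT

Step 1. [col 1: V + F ≡ T (mod 10)] several values work for F in column 1 (V + F ≡ T (mod 10), carry-in 0); try F=3 ⇒ F=3.
Step 2. [col 1: V + F ≡ T (mod 10)] column 1 (V + F ≡ T (mod 10), carry-in 0) doesn't pin T yet; pick T=7 and continue, so T=7.
Step 3. [col 1: V + F ≡ T (mod 10)] from column 1 (F=3, T=7, carry-in 0, digits 3,7 already taken and all letters distinct): V must equal 4 ⇒ V=4.
Step 4. [col 2: E + L ≡ B (mod 10)] B=1 is one option consistent with column 2 (E + L ≡ B (mod 10), carry-in 0) — take it ⇒ B=1.
Step 5. [col 2: E + L ≡ B (mod 10)] E=2 is one option consistent with column 2 (E + L ≡ B (mod 10), carry-in 0) — take it, so E=2.
Step 6. [col 2: E + L ≡ B (mod 10)] in column 2 we have E+L≡B with carry-in 0; given E=2, B=1 and digits 1,2,3,4,7 already taken and all letters distinct, that pins L to 9, so L=9.
Step 7. [col 3: G + Z ≡ E (mod 10)] column 3 (G + Z ≡ E (mod 10), carry-in 1) doesn't pin G yet; pick G=6 and continue ⇒ G=6.
Step 8. [col 3: G + Z ≡ E (mod 10)] column 3: given G=6, E=2, carry-in 1, and digits 1,2,3,4,6,7,9 already taken and all letters distinct, G+Z≡E (mod 10) forces Z=5 ⇒ Z=5.
Step 9. [col 4: P + B ≡ A (mod 10)] from column 4 (B=1, carry-in 1, digits 1,2,3,4,5,6,7,9 already taken and all letters distinct): P must equal 8, so P=8.
Step 10. [col 4: P + B ≡ A (mod 10)] from column 4 (P=8, B=1, carry-in 1, digits 1,2,3,4,5,6,7,8,9 already taken and all letters distinct): A must equal 0 ⇒ A=0.

Answer: A=0, B=1, E=2, F=3, G=6, L=9, P=8, T=7, V=4, Z=5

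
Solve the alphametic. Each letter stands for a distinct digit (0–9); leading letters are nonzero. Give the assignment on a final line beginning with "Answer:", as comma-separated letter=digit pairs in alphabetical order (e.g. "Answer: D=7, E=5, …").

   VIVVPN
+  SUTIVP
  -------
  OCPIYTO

Step 1. [col 1: N + P ≡ O (mod 10)] N=9 is one option consistent with column 1 (N + P ≡ O (mod 10), carry-in 0) — take it, so N=9.
Step 2. [col 1: N + P ≡ O (mod 10)] P=2 is one option consistent with column 1 (N + P ≡ O (mod 10), carry-in 0) — take it. So P=2.
Step 3. [col 1: N + P ≡ O (mod 10)] from column 1 (N=9, P=2, carry-in 0, digits 2,9 already taken and all letters distinct): O must equal 1 ⇒ O=1.
Step 4. [col 2: P + V ≡ T (mod 10)] V=7 is one option consistent with column 2 (P + V ≡ T (mod 10), carry-in 1) — take it, so V=7.
Step 5. [col 2: P + V ≡ T (mod 10)] column 2: given P=2, V=7, carry-in 1, and digits 1,2,7,9 already taken and all letters distinct, P+V≡T (mod 10) forces T=0 ⇒ T=0.
Step 6. [col 3: V + I ≡ Y (mod 10)] Y=6 is one option consistent with column 3 (V + I ≡ Y (mod 10), carry-in 1) — take it, so Y=6.
Step 7. [col 3: V + I ≡ Y (mod 10)] column 3 reads V+I+carry(1)=Y with V=7, Y=6; with digits 0,1,2,6,7,9 already taken and all letters distinct, the only value for I is 8. So I=8.
Step 8. [col 5: I + U ≡ P (mod 10)] column 5 reads I+U+carry(0)=P with I=8, P=2; with digits 0,1,2,6,7,8,9 already taken and all letters distinct, the only value for U is 4 ⇒ U=4.
Step 9. [col 6: V + S ≡ C (mod 10)] from column 6 (V=7, carry-in 1, digits 0,1,2,4,6,7,8,9 already taken and all letters distinct): S must equal 5, so S=5.
Step 10. [col 6: V + S ≡ C (mod 10)] column 6 reads V+S+carry(1)=C with V=7, S=5; with digits 0,1,2,4,5,6,7,8,9 already taken and all letters distinct, the only value for C is 3, so C=3.

Answer: C=3, I=8, N=9, O=1, P=2, S=5, T=0, U=4, V=7, Y=6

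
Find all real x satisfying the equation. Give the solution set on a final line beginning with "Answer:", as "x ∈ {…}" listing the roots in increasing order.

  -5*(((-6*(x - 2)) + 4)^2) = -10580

Step 1. [-5*(((-6*(x - 2)) + 4)^2) = -10580] divide by the outer -5, so div: ((-6*(x - 2)) + 4)^2 = 2116.
Step 2. [((-6*(x - 2)) + 4)^2 = 2116] LHS squared, RHS 2116 ≥ 0: apply √ (±) ⇒ sqrt: (-6*(x - 2)) + 4 = 46 or -46.
Step 3. [(-6*(x - 2)) + 4 = 46 or -46] 4 comes off first (subtract 4). So sub: -6*(x - 2) = 42 or -50.
Step 4. [-6*(x - 2) = 42 or -50] -6·(inner) — divide through by -6 ⇒ div: x - 2 = -7 or 25/3.
Step 5. [x - 2 = -7 or 25/3] peel the -2: add 2 from each side, so sub: x = -5 or 31/3.

Answer: x ∈ {-5, 31/3}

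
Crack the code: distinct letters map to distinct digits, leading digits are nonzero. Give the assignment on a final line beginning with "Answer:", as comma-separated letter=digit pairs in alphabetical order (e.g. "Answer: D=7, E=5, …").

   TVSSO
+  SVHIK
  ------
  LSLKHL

Step 1. [col 1: O + K ≡ L (mod 10)] several values work for L in column 1 (O + K ≡ L (mod 10), carry-in 0); try L=1, so L=1.
Step 2. [col 1: O + K ≡ L (mod 10)] column 1 (O + K ≡ L (mod 10), carry-in 0) doesn't pin O yet; pick O=8 and continue, so O=8.
Step 3. [col 1: O + K ≡ L (mod 10)] in column 1 we have O+K≡L with carry-in 0; given O=8, L=1 and digits 1,8 already taken and all letters distinct, that pins K to 3. So K=3.
Step 4. [col 2: S + I ≡ H (mod 10)] S=6 is one option consistent with column 2 (S + I ≡ H (mod 10), carry-in 1) — take it ⇒ S=6.
Step 5. [col 2: S + I ≡ H (mod 10)] I=0 is one option consistent with column 2 (S + I ≡ H (mod 10), carry-in 1) — take it, so I=0.
Step 6. [col 2: S + I ≡ H (mod 10)] column 2 reads S+I+carry(1)=H with S=6, I=0; with digits 0,1,3,6,8 already taken and all letters distinct, the only value for H is 7 ⇒ H=7.
Step 7. [col 4: V + V ≡ L (mod 10)] in column 4 we have V+V≡L with carry-in 1; given L=1 and digits 0,1,3,6,7,8 already taken and all letters distinct, that pins V to 5, so V=5.
Step 8. [col 5: T + S ≡ S (mod 10)] column 5 reads T+S+carry(1)=S with S=6; with digits 0,1,3,5,6,7,8 already taken and all letters distinct, the only value for T is 9, so T=9.

Answer: H=7, I=0, K=3, L=1, O=8, S=6, T=9, V=5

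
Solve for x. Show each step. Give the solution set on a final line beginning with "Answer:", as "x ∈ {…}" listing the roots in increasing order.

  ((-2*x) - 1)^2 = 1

Step 1. [((-2*x) - 1)^2 = 1] √ both sides: 1 ≥ 0 gives two branches. So sqrt: (-2*x) - 1 = 1 or -1.
Step 2. [(-2*x) - 1 = 1 or -1] -1 is outermost — add 1 both sides, so sub: -2*x = 2 or 0.
Step 3. [-2*x = 2 or 0] -2 out front; divide by -2 ⇒ div: x = -1 or 0.

Answer: x ∈ {-1, 0}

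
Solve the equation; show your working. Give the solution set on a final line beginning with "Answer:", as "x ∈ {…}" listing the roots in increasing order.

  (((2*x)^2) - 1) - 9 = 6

Step 1. [(((2*x)^2) - 1) - 9 = 6] the outer -9 inverts by adding 9. So sub: ((2*x)^2) - 1 = 15.
Step 2. [((2*x)^2) - 1 = 15] the outer -1 inverts by adding 1, so sub: (2*x)^2 = 16.
Step 3. [(2*x)^2 = 16] √ both sides: 16 ≥ 0 gives two branches, so sqrt: 2*x = 4 or -4.
Step 4. [2*x = 4 or -4] 2 out front; divide by 2, so div: x = 2 or -2.

Answer: x ∈ {-2, 2}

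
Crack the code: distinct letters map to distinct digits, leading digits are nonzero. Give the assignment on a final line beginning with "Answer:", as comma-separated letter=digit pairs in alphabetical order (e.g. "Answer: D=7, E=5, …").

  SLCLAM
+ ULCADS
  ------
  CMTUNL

Step 1. [col 1: M + S ≡ L (mod 10)] no forcing yet in column 1 (carry-in 0); L=4 is free and consistent — try it ⇒ L=4.
Step 2. [col 1: M + S ≡ L (mod 10)] several values work for S in column 1 (M + S ≡ L (mod 10), carry-in 0); try S=5. So S=5.
Step 3. [col 1: M + S ≡ L (mod 10)] column 1 reads M+S+carry(0)=L with S=5, L=4; with digits 4,5 already taken and all letters distinct, the only value for M is 9 ⇒ M=9.
Step 4. [col 2: A + D ≡ N (mod 10)] A=7 is one option consistent with column 2 (A + D ≡ N (mod 10), carry-in 1) — take it. So A=7.
Step 5. [col 2: A + D ≡ N (mod 10)] column 2 (A + D ≡ N (mod 10), carry-in 1) doesn't pin N yet; pick N=8 and continue ⇒ N=8.
Step 6. [col 2: A + D ≡ N (mod 10)] from column 2 (A=7, N=8, carry-in 1, digits 4,5,7,8,9 already taken and all letters distinct): D must equal 0 ⇒ D=0.
Step 7. [col 3: L + A ≡ U (mod 10)] column 3: given L=4, A=7, carry-in 0, and digits 0,4,5,7,8,9 already taken and all letters distinct, L+A≡U (mod 10) forces U=1, so U=1.
Step 8. [col 4: C + C ≡ T (mod 10)] column 4: given nothing yet, carry-in 1, and digits 0,1,4,5,7,8,9 already taken and all letters distinct, C+C≡T (mod 10) forces T=3 ⇒ T=3.
Step 9. [col 4: C + C ≡ T (mod 10)] column 4 reads C+C+carry(1)=T with T=3; with digits 0,1,3,4,5,7,8,9 already taken and all letters distinct, the only value for C is 6 ⇒ C=6.

Answer: A=7, C=6, D=0, L=4, M=9, N=8, S=5, T=3, U=1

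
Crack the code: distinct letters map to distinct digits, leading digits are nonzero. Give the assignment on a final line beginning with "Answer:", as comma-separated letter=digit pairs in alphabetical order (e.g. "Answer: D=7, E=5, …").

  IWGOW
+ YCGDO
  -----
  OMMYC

Step 1. [col 1: W + O ≡ C (mod 10)] no forcing yet in column 1 (carry-in 0); W=8 is free and consistent — try it. So W=8.
Step 2. [col 1: W + O ≡ C (mod 10)] column 1 (W + O ≡ C (mod 10), carry-in 0) doesn't pin O yet; pick O=7 and continue ⇒ O=7.
Step 3. [col 1: W + O ≡ C (mod 10)] from column 1 (W=8, O=7, carry-in 0, digits 7,8 already taken and all letters distinct): C must equal 5, so C=5.
Step 4. [col 2: O + D ≡ Y (mod 10)] several values work for Y in column 2 (O + D ≡ Y (mod 10), carry-in 1); try Y=4 ⇒ Y=4.
Step 5. [col 2: O + D ≡ Y (mod 10)] from column 2 (O=7, Y=4, carry-in 1, digits 4,5,7,8 already taken and all letters distinct): D must equal 6. So D=6.
Step 6. [col 3: G + G ≡ M (mod 10)] column 3 (G + G ≡ M (mod 10), carry-in 1) doesn't pin G yet; pick G=1 and continue, so G=1.
Step 7. [col 3: G + G ≡ M (mod 10)] in column 3 we have G+G≡M with carry-in 1; given G=1 and digits 1,4,5,6,7,8 already taken and all letters distinct, that pins M to 3. So M=3.
Step 8. [col 5: I + Y ≡ O (mod 10)] column 5: given Y=4, O=7, carry-in 1, and digits 1,3,4,5,6,7,8 already taken and all letters distinct, I+Y≡O (mod 10) forces I=2. So I=2.

Answer: C=5, D=6, G=1, I=2, M=3, O=7, W=8, Y=4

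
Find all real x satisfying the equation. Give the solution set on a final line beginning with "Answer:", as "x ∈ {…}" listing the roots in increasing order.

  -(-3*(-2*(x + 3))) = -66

Step 1. [-(-3*(-2*(x + 3))) = -66] LHS negated; negate both sides, so neg: -3*(-2*(x + 3)) = 66.
Step 2. [-3*(-2*(x + 3)) = 66] divide by the outer -3 ⇒ div: -2*(x + 3) = -22.
Step 3. [-2*(x + 3) = -22] divide by the outer -2 ⇒ div: x + 3 = 11.
Step 4. [x + 3 = 11] +3 is outermost — subtract 3 both sides, so sub: x = 8.

Answer: x ∈ {8}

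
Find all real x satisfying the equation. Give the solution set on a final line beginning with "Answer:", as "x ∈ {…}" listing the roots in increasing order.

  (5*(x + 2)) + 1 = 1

Step 1. [(5*(x + 2)) + 1 = 1] subtract 1: x sits inside (… + 1). So sub: 5*(x + 2) = 0.
Step 2. [5*(x + 2) = 0] 5·(inner) — divide through by 5 ⇒ div: x + 2 = 0.
Step 3. [x + 2 = 0] 2 comes off first (subtract 2), so sub: x = -2.

Answer: x ∈ {-2}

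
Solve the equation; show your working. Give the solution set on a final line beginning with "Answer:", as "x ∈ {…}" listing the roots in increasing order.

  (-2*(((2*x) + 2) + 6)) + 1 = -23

Step 1. [(-2*(((2*x) + 2) + 6)) + 1 = -23] subtract 1: x sits inside (… + 1), so sub: -2*(((2*x) + 2) + 6) = -24.
Step 2. [-2*(((2*x) + 2) + 6) = -24] divide by the outer -2. So div: ((2*x) + 2) + 6 = 12.
Step 3. [((2*x) + 2) + 6 = 12] subtract 6: x sits inside (… + 6), so sub: (2*x) + 2 = 6.
Step 4. [(2*x) + 2 = 6] 2 divides every term; factor it out, so factor: x + 1 = 3.
Step 5. [x + 1 = 3] peel the +1: subtract 1 from each side, so sub: x = 2.

Answer: x ∈ {2}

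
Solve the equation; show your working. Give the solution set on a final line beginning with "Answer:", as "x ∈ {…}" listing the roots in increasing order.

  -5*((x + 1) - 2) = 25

Step 1. [-5*((x + 1) - 2) = 25] LHS = -5·(…); ÷-5 both sides, so div: (x + 1) - 2 = -5.
Step 2. [(x + 1) - 2 = -5] the outer -2 inverts by adding 2. So sub: x + 1 = -3.
Step 3. [x + 1 = -3] peel the +1: subtract 1 from each side. So sub: x = -4.

Answer: x ∈ {-4}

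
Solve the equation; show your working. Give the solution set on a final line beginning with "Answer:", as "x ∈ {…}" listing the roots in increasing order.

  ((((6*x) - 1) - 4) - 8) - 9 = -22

Step 1. [((((6*x) - 1) - 4) - 8) - 9 = -22] add 9: x sits inside (… - 9). So sub: (((6*x) - 1) - 4) - 8 = -13.
Step 2. [(((6*x) - 1) - 4) - 8 = -13] the outer -8 inverts by adding 8. So sub: ((6*x) - 1) - 4 = -5.
Step 3. [((6*x) - 1) - 4 = -5] peel the -4: add 4 from each side, so sub: (6*x) - 1 = -1.
Step 4. [(6*x) - 1 = -1] -1 is outermost — add 1 both sides ⇒ sub: 6*x = 0.
Step 5. [6*x = 0] divide by the outer 6. So div: x = 0.

Answer: x ∈ {0}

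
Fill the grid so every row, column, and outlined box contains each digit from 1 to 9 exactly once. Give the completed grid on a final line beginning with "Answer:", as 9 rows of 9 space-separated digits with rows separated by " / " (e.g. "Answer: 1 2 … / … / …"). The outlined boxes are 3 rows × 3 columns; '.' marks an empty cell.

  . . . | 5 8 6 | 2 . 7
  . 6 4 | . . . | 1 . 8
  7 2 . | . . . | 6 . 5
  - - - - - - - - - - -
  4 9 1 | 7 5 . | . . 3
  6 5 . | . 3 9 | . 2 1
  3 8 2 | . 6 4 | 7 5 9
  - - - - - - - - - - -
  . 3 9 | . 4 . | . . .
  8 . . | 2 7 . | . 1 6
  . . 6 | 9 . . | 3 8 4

Step 1. [r9c5∈{1}] r9c5 is down to just 1 ⇒ r9c5=1.
Step 2. [r2c4∈{3}] only 3 remains possible at r2c4 ⇒ r2c4=3.
Step 3. [r8c3∈{5}] r8c3 is down to just 5 ⇒ r8c3=5.
Step 4. [r2c8∈{9}] nothing but 9 survives at r2c8. So r2c8=9.
Step 5. [r5c4∈{8}] r5c4 has the single candidate 8 ⇒ r5c4=8.
Step 6. [r3c4∈{1,4}] across col 4, 4 lands solely at r3c4. So r3c4=4.
Step 7. [r1c3∈{3}] nothing but 3 survives at r1c3 ⇒ r1c3=3.
Step 8. [r7c1∈{1,2}] in row 7, 1 fits only at r7c1 ⇒ r7c1=1.
Step 9. [r9c6∈{5}] r9c6 is down to just 5 ⇒ r9c6=5.
Step 10. [r4c6∈{2}] nothing but 2 survives at r4c6 ⇒ r4c6=2.
Step 11. [r7c8∈{7}] nothing but 7 survives at r7c8. So r7c8=7.
Step 12. [r1c1∈{9}] r1c1's peers cover all but 9 ⇒ r1c1=9.
Step 13. [r2c5∈{2}] r2c5 has the single candidate 2 ⇒ r2c5=2.
Step 14. [r1c8∈{4}] r1c8 is down to just 4, so r1c8=4.
Step 15. [r7c9∈{2}] r7c9 has the single candidate 2, so r7c9=2.
Step 16. [r5c7∈{4}] r5c7's peers cover all but 4, so r5c7=4.
Step 17. [r6c4∈{1}] r6c4's peers cover all but 1, so r6c4=1.
Step 18. [r7c6∈{8}] r7c6's peers cover all but 8, so r7c6=8.
Step 19. [r9c1∈{2}] r9c1 has the single candidate 2 ⇒ r9c1=2.
Step 20. [r3c8∈{3}] nothing but 3 survives at r3c8, so r3c8=3.
Step 21. [r7c4∈{6}] nothing but 6 survives at r7c4 ⇒ r7c4=6.
Step 22. [r4c7∈{8}] only 8 remains possible at r4c7, so r4c7=8.
Step 23. [r8c6∈{3}] r8c6 has the single candidate 3 ⇒ r8c6=3.
Step 24. [r8c7∈{9}] only 9 remains possible at r8c7 ⇒ r8c7=9.
Step 25. [r2c1∈{5}] r2c1's peers cover all but 5, so r2c1=5.
Step 26. [r9c2∈{7}] r9c2 has the single candidate 7, so r9c2=7.
Step 27. [r1c2∈{1}] nothing but 1 survives at r1c2, so r1c2=1.
Step 28. [r8c2∈{4}] r8c2 is down to just 4. So r8c2=4.
Step 29. [r3c3∈{8}] r3c3 has the single candidate 8, so r3c3=8.
Step 30. [r7c7∈{5}] r7c7 is down to just 5 ⇒ r7c7=5.
Step 31. [r3c6∈{1}] r3c6's peers cover all but 1, so r3c6=1.
Step 32. [r2c6∈{7}] r2c6 has the single candidate 7, so r2c6=7.
Step 33. [r4c8∈{6}] r4c8 has the single candidate 6. So r4c8=6.
Step 34. [r5c3∈{7}] only 7 remains possible at r5c3 ⇒ r5c3=7.
Step 35. [r3c5∈{9}] only 9 remains possible at r3c5, so r3c5=9.

Answer: 9 1 3 5 8 6 2 4 7 / 5 6 4 3 2 7 1 9 8 / 7 2 8 4 9 1 6 3 5 / 4 9 1 7 5 2 8 6 3 / 6 5 7 8 3 9 4 2 1 / 3 8 2 1 6 4 7 5 9 / 1 3 9 6 4 8 5 7 2 / 8 4 5 2 7 3 9 1 6 / 2 7 6 9 1 5 3 8 4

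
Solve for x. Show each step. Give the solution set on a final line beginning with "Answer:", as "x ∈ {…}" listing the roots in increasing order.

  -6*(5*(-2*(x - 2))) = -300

Step 1. [-6*(5*(-2*(x - 2))) = -300] divide by the outer -6. So div: 5*(-2*(x - 2)) = 50.
Step 2. [5*(-2*(x - 2)) = 50] 5 out front; divide by 5 ⇒ div: -2*(x - 2) = 10.
Step 3. [-2*(x - 2) = 10] leading coefficient -2: divide by -2. So div: x - 2 = -5.
Step 4. [x - 2 = -5] -2 is outermost — add 2 both sides. So sub: x = -3.

Answer: x ∈ {-3}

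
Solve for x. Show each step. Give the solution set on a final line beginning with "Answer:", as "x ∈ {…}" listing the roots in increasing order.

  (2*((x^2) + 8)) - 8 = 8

Step 1. [(2*((x^2) + 8)) - 8 = 8] 2 | LHS and 2 | 8: pull 2 out, so factor: ((x^2) + 8) - 4 = 4.
Step 2. [((x^2) + 8) - 4 = 4] add 4: x sits inside (… - 4). So sub: (x^2) + 8 = 8.
Step 3. [(x^2) + 8 = 8] peel the +8: subtract 8 from each side. So sub: x^2 = 0.
Step 4. [x^2 = 0] LHS squared, RHS 0 ≥ 0: apply √ (±) ⇒ sqrt: x = 0.

Answer: x ∈ {0}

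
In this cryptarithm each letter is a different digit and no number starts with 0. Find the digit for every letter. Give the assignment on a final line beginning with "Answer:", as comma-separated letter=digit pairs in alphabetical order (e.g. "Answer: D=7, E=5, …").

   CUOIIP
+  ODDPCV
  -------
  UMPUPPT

Step 1. [col 1: P + V ≡ T (mod 10)] V=6 is one option consistent with column 1 (P + V ≡ T (mod 10), carry-in 0) — take it. So V=6.
Step 2. [col 1: P + V ≡ T (mod 10)] column 1 (P + V ≡ T (mod 10), carry-in 0) doesn't pin P yet; pick P=9 and continue. So P=9.
Step 3. [col 1: P + V ≡ T (mod 10)] from column 1 (P=9, V=6, carry-in 0, digits 6,9 already taken and all letters distinct): T must equal 5, so T=5.
Step 4. [col 2: I + C ≡ P (mod 10)] column 2 (I + C ≡ P (mod 10), carry-in 1) doesn't pin C yet; pick C=8 and continue ⇒ C=8.
Step 5. [U] adding two 6-digit numbers gives at most 6+1 digits, and here it does — U is that final carry and must be 1, so U=1.
Step 6. [col 2: I + C ≡ P (mod 10)] in column 2 we have I+C≡P with carry-in 1; given C=8, P=9 and digits 1,5,6,8,9 already taken and all letters distinct, that pins I to 0 ⇒ I=0.
Step 7. [col 4: O + D ≡ U (mod 10)] O=4 is one option consistent with column 4 (O + D ≡ U (mod 10), carry-in 0) — take it. So O=4.
Step 8. [col 4: O + D ≡ U (mod 10)] column 4 reads O+D+carry(0)=U with O=4, U=1; with digits 0,1,4,5,6,8,9 already taken and all letters distinct, the only value for D is 7, so D=7.
Step 9. [col 6: C + O ≡ M (mod 10)] from column 6 (C=8, O=4, carry-in 0, digits 0,1,4,5,6,7,8,9 already taken and all letters distinct): M must equal 2. So M=2.

Answer: C=8, D=7, I=0, M=2, O=4, P=9, T=5, U=1, V=6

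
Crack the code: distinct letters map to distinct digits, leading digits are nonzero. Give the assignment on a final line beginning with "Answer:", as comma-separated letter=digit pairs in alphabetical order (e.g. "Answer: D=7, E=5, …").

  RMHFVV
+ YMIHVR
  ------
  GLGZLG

Step 1. [col 1: V + R ≡ G (mod 10)] several values work for G in column 1 (V + R ≡ G (mod 10), carry-in 0); try G=7, so G=7.
Step 2. [col 1: V + R ≡ G (mod 10)] several values work for V in column 1 (V + R ≡ G (mod 10), carry-in 0); try V=3, so V=3.
Step 3. [col 1: V + R ≡ G (mod 10)] column 1: given V=3, G=7, carry-in 0, and digits 3,7 already taken and all letters distinct, V+R≡G (mod 10) forces R=4. So R=4.
Step 4. [col 2: V + V ≡ L (mod 10)] in column 2 we have V+V≡L with carry-in 0; given V=3 and digits 3,4,7 already taken and all letters distinct, that pins L to 6 ⇒ L=6.
Step 5. [col 3: F + H ≡ Z (mod 10)] no forcing yet in column 3 (carry-in 0); H=1 is free and consistent — try it, so H=1.
Step 6. [col 3: F + H ≡ Z (mod 10)] several values work for Z in column 3 (F + H ≡ Z (mod 10), carry-in 0); try Z=0 ⇒ Z=0.
Step 7. [col 3: F + H ≡ Z (mod 10)] column 3: given H=1, Z=0, carry-in 0, and digits 0,1,3,4,6,7 already taken and all letters distinct, F+H≡Z (mod 10) forces F=9, so F=9.
Step 8. [col 4: H + I ≡ G (mod 10)] column 4: given H=1, G=7, carry-in 1, and digits 0,1,3,4,6,7,9 already taken and all letters distinct, H+I≡G (mod 10) forces I=5, so I=5.
Step 9. [col 5: M + M ≡ L (mod 10)] column 5: given L=6, carry-in 0, and digits 0,1,3,4,5,6,7,9 already taken and all letters distinct, M+M≡L (mod 10) forces M=8, so M=8.
Step 10. [col 6: R + Y ≡ G (mod 10)] from column 6 (R=4, G=7, carry-in 1, digits 0,1,3,4,5,6,7,8,9 already taken and all letters distinct): Y must equal 2, so Y=2.

Answer: F=9, G=7, H=1, I=5, L=6, M=8, R=4, V=3, Y=2, Z=0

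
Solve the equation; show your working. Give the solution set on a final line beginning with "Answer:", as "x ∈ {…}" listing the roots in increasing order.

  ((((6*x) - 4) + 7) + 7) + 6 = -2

Step 1. [((((6*x) - 4) + 7) + 7) + 6 = -2] peel the +6: subtract 6 from each side, so sub: (((6*x) - 4) + 7) + 7 = -8.
Step 2. [(((6*x) - 4) + 7) + 7 = -8] 7 comes off first (subtract 7). So sub: ((6*x) - 4) + 7 = -15.
Step 3. [((6*x) - 4) + 7 = -15] subtract 7: x sits inside (… + 7) ⇒ sub: (6*x) - 4 = -22.
Step 4. [(6*x) - 4 = -22] -4 is outermost — add 4 both sides, so sub: 6*x = -18.
Step 5. [6*x = -18] LHS = 6·(…); ÷6 both sides ⇒ div: x = -3.

Answer: x ∈ {-3}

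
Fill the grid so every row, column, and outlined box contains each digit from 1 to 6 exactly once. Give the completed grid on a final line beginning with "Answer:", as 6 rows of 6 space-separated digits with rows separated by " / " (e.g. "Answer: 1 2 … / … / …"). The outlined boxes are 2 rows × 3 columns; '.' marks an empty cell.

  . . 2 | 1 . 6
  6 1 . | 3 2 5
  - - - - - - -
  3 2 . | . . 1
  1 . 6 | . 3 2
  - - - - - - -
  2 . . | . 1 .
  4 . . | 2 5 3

Step 1. [r5c4∈{4,6}] across box 6, 6 lands solely at r5c4 ⇒ r5c4=6.
Step 2. [r1c2∈{3,4,5}] row 1 places 3 nowhere but r1c2 ⇒ r1c2=3.
Step 3. [r4c2∈{4,5}] r4c2 is the only open cell in col 2 admitting 4 ⇒ r4c2=4.
Step 4. [r3c4∈{4,5}] in col 4, 4 fits only at r3c4. So r3c4=4.
Step 5. [r3c3∈{5}] r3c3 is down to just 5, so r3c3=5.
Step 6. [r4c4∈{5}] r4c4's peers cover all but 5. So r4c4=5.
Step 7. [r5c3∈{3}] nothing but 3 survives at r5c3. So r5c3=3.
Step 8. [r1c5∈{4}] only 4 remains possible at r1c5 ⇒ r1c5=4.
Step 9. [r6c2∈{6}] nothing but 6 survives at r6c2, so r6c2=6.
Step 10. [r5c6∈{4}] only 4 remains possible at r5c6. So r5c6=4.
Step 11. [r1c1∈{5}] r1c1 has the single candidate 5 ⇒ r1c1=5.
Step 12. [r3c5∈{6}] r3c5's peers cover all but 6. So r3c5=6.
Step 13. [r2c3∈{4}] r2c3 is down to just 4, so r2c3=4.
Step 14. [r6c3∈{1}] r6c3 has the single candidate 1 ⇒ r6c3=1.
Step 15. [r5c2∈{5}] r5c2's peers cover all but 5 ⇒ r5c2=5.

Answer: 5 3 2 1 4 6 / 6 1 4 3 2 5 / 3 2 5 4 6 1 / 1 4 6 5 3 2 / 2 5 3 6 1 4 / 4 6 1 2 5 3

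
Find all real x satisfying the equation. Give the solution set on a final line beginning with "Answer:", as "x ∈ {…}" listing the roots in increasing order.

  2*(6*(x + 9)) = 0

Step 1. [2*(6*(x + 9)) = 0] 2·(inner) — divide through by 2 ⇒ div: 6*(x + 9) = 0.
Step 2. [6*(x + 9) = 0] leading coefficient 6: divide by 6, so div: x + 9 = 0.
Step 3. [x + 9 = 0] the outer +9 inverts by subtracting 9, so sub: x = -9.

Answer: x ∈ {-9}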